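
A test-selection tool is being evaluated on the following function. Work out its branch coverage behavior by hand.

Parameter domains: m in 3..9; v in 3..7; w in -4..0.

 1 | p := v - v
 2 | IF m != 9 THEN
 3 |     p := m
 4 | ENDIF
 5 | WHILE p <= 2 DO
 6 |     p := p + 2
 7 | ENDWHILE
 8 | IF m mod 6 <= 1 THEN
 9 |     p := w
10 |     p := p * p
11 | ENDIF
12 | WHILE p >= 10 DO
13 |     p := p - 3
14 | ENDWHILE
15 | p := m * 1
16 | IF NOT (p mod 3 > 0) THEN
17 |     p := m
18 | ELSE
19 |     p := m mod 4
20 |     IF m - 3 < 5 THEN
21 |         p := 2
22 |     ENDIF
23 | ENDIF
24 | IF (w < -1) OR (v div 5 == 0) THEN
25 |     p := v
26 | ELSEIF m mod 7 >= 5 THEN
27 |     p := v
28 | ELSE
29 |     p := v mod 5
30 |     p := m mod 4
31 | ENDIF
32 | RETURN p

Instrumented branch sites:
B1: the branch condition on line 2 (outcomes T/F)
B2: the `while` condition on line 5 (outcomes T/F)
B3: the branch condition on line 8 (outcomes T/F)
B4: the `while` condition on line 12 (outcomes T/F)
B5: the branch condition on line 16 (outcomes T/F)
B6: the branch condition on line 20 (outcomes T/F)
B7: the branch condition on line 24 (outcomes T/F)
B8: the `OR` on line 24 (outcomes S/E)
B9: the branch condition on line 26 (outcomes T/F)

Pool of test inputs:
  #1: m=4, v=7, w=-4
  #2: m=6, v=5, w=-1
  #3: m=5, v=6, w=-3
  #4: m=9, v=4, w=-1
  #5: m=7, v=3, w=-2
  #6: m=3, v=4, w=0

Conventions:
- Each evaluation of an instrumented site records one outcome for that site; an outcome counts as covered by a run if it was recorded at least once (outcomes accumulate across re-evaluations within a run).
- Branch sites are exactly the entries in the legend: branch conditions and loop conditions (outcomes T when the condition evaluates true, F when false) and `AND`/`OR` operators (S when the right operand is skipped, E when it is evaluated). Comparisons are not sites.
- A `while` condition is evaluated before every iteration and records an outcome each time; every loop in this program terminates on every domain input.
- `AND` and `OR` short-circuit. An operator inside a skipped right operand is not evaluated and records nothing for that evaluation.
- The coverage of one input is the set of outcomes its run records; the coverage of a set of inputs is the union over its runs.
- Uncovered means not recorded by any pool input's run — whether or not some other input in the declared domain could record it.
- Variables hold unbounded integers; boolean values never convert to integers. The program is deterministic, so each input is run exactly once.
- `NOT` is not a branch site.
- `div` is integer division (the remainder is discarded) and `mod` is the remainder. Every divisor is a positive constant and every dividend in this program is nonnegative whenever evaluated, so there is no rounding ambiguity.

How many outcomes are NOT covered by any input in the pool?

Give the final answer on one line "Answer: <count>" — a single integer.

test 1 (m=4, v=7, w=-4) hits B1=T, B2=F, B3=F, B4=F, B5=F, B6=T, B7=T, B8=S
test 2 (m=6, v=5, w=-1) hits B1=T, B2=F, B3=T, B4=F, B5=T, B7=F, B8=E, B9=T
test 3 (m=5, v=6, w=-3) hits B1=T, B2=F, B3=F, B4=F, B5=F, B6=T, B7=T, B8=S
test 4 (m=9, v=4, w=-1) hits B1=F, B2=T, B2=F, B3=F, B4=F, B5=T, B7=T, B8=E
test 5 (m=7, v=3, w=-2) hits B1=T, B2=F, B3=T, B4=F, B5=F, B6=T, B7=T, B8=S
test 6 (m=3, v=4, w=0) hits B1=T, B2=F, B3=F, B4=F, B5=T, B7=T, B8=E
union over the pool: B1=T, B1=F, B2=T, B2=F, B3=T, B3=F, B4=F, B5=T, B5=F, B6=T, B7=T, B7=F, B8=S, B8=E, B9=T
uncovered (3 of 18): B4=T, B6=F, B9=F

Answer: 3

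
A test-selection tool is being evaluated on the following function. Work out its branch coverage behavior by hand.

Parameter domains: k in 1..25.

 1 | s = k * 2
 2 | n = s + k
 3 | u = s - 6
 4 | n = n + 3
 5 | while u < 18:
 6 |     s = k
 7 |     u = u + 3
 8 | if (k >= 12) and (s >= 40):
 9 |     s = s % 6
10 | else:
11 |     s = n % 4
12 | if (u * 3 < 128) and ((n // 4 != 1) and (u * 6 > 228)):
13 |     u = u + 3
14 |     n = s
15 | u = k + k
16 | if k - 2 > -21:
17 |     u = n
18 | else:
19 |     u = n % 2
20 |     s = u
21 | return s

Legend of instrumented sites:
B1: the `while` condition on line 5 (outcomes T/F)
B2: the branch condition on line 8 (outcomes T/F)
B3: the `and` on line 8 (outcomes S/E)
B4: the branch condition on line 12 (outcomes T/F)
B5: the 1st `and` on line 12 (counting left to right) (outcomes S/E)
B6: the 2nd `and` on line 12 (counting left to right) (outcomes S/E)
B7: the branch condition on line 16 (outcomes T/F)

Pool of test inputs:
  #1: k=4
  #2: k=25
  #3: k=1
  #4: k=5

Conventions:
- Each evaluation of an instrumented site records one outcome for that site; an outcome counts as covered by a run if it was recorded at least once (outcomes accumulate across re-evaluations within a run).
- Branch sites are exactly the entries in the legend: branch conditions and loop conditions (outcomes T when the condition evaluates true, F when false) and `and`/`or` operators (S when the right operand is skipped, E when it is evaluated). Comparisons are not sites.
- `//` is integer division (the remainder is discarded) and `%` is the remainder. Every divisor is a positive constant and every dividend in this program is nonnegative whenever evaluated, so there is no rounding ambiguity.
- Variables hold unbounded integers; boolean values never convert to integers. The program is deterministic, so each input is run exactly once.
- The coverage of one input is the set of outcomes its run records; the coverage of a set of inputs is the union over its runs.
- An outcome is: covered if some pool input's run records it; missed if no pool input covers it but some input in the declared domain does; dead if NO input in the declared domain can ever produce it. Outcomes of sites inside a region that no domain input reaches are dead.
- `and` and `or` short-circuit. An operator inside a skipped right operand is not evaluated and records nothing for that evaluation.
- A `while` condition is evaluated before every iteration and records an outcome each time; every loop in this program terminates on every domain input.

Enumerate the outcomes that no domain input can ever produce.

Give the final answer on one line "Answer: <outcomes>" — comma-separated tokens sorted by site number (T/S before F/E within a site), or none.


checking every outcome against all 25 domain inputs:
  B7=F: unreachable across the whole domain -> dead
  reachable outcomes have witnesses, e.g. B1=T (e.g. k=1), B1=F (e.g. k=1), B2=T (e.g. k=20), B2=F (e.g. k=1)
Answer: B7=F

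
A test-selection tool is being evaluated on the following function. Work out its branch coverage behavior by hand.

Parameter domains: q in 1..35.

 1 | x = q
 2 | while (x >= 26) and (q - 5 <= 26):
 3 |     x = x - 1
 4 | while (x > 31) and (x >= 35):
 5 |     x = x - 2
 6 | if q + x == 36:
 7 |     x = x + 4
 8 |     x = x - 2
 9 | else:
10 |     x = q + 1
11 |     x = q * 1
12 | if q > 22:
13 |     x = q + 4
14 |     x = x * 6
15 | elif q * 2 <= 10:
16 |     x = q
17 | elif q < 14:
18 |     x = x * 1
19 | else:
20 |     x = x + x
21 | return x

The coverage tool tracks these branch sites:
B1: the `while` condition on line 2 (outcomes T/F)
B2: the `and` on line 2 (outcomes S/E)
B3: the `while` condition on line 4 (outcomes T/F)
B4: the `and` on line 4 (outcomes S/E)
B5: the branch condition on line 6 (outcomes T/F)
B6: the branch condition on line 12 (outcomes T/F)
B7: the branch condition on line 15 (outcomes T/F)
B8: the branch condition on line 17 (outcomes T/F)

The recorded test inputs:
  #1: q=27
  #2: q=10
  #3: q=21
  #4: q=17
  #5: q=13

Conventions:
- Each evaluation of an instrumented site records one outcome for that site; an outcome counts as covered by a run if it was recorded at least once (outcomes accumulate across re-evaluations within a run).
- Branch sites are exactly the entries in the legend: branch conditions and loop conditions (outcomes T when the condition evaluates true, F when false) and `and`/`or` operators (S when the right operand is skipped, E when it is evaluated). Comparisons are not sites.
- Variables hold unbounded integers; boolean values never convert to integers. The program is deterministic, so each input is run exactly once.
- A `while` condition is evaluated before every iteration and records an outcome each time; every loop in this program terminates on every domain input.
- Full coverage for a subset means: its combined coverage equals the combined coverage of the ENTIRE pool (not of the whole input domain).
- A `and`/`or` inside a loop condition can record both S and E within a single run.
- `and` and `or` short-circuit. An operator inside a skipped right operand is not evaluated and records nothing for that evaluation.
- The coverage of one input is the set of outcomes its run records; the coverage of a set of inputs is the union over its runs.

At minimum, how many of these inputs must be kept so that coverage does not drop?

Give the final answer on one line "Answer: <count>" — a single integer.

test 1 (q=27) hits B1=T, B1=F, B2=S, B2=E, B3=F, B4=S, B5=F, B6=T
test 2 (q=10) hits B1=F, B2=S, B3=F, B4=S, B5=F, B6=F, B7=F, B8=T
test 3 (q=21) hits B1=F, B2=S, B3=F, B4=S, B5=F, B6=F, B7=F, B8=F
test 4 (q=17) hits B1=F, B2=S, B3=F, B4=S, B5=F, B6=F, B7=F, B8=F
test 5 (q=13) hits B1=F, B2=S, B3=F, B4=S, B5=F, B6=F, B7=F, B8=T
together the pool reaches 12 outcomes: B1=T, B1=F, B2=S, B2=E, B3=F, B4=S, B5=F, B6=T, B6=F, B7=F, B8=T, B8=F
no size-1 subset reaches all 12 outcomes (best union: 8/12)
no size-2 subset reaches all 12 outcomes (best union: 11/12)
inputs {1, 2, 3} (size 3) cover everything; no size-3 subset with a lexicographically smaller index list covers all 12

Answer: 3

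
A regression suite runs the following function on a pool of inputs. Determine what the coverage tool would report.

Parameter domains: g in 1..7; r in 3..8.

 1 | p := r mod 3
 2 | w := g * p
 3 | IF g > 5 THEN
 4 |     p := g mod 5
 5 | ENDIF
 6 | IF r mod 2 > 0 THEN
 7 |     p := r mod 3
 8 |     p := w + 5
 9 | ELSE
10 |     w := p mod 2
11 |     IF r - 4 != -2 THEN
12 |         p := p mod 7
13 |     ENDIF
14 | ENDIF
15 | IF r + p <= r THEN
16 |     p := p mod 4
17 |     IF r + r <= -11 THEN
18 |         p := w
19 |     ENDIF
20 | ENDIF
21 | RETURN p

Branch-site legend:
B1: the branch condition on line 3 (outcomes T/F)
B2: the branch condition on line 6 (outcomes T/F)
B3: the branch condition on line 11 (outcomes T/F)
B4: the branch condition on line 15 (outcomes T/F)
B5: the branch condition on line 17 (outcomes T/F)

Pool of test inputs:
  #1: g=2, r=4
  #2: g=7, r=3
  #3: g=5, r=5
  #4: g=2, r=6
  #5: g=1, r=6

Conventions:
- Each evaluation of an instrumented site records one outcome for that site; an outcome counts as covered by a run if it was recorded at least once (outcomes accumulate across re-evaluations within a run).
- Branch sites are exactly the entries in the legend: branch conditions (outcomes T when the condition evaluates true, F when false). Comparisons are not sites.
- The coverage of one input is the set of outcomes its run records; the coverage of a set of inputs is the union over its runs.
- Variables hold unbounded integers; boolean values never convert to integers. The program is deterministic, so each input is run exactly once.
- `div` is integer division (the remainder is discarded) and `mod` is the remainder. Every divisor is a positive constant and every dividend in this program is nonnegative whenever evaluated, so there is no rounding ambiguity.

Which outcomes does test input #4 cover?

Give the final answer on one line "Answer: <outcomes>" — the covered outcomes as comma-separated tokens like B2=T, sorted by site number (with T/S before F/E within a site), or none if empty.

Simulating input #4 (g=2, r=6) step by step:
  B1->F, B2->F, B3->T, B4->T, B5->F
deduplicating events, the covered set is: B1=F, B2=F, B3=T, B4=T, B5=F

Answer: B1=F, B2=F, B3=T, B4=T, B5=F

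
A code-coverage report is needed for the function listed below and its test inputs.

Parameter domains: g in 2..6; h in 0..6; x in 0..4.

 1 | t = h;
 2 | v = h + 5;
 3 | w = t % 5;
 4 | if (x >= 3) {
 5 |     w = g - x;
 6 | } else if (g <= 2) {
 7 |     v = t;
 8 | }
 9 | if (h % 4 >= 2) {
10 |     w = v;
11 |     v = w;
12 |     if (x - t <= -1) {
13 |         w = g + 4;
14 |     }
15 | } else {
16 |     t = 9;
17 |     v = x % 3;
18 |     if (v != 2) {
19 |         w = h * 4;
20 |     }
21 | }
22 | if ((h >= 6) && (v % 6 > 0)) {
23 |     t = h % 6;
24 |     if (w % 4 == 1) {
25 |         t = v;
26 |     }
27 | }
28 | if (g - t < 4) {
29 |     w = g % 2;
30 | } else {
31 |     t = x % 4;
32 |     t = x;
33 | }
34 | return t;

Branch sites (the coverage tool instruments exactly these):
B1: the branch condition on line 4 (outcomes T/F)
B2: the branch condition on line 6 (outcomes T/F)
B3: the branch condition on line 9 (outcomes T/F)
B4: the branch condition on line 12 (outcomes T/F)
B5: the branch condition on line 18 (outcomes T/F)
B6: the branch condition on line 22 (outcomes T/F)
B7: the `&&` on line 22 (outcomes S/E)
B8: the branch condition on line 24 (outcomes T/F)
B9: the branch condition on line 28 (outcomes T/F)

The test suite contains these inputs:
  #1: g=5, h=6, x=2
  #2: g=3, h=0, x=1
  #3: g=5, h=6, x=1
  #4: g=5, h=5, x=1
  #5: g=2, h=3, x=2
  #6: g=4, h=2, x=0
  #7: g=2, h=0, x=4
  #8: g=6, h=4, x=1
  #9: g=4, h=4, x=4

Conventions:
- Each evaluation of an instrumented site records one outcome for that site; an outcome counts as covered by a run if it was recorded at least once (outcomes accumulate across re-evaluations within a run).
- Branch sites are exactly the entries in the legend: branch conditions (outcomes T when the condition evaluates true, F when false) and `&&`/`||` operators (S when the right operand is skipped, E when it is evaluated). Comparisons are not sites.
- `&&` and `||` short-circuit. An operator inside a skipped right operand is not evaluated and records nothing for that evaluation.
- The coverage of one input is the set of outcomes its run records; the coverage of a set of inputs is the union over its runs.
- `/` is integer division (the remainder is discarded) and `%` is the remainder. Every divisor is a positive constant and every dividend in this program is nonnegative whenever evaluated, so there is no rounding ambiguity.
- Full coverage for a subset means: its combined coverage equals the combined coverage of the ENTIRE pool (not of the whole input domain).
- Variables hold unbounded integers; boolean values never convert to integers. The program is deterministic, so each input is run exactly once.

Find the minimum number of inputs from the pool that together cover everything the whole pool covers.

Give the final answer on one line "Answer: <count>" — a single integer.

run #1 (g=5, h=6, x=2) runs B1->F, B2->F, B3->T, B4->T, B7->E, B6->T, B8->T, B9->T; records B1=F, B2=F, B3=T, B4=T, B6=T, B7=E, B8=T, B9=T
run #2 (g=3, h=0, x=1) runs B1->F, B2->F, B3->F, B5->T, B7->S, B6->F, B9->T; records B1=F, B2=F, B3=F, B5=T, B6=F, B7=S, B9=T
run #3 (g=5, h=6, x=1) runs B1->F, B2->F, B3->T, B4->T, B7->E, B6->T, B8->T, B9->T; records B1=F, B2=F, B3=T, B4=T, B6=T, B7=E, B8=T, B9=T
run #4 (g=5, h=5, x=1) runs B1->F, B2->F, B3->F, B5->T, B7->S, B6->F, B9->T; records B1=F, B2=F, B3=F, B5=T, B6=F, B7=S, B9=T
run #5 (g=2, h=3, x=2) runs B1->F, B2->T, B3->T, B4->T, B7->S, B6->F, B9->T; records B1=F, B2=T, B3=T, B4=T, B6=F, B7=S, B9=T
run #6 (g=4, h=2, x=0) runs B1->F, B2->F, B3->T, B4->T, B7->S, B6->F, B9->T; records B1=F, B2=F, B3=T, B4=T, B6=F, B7=S, B9=T
run #7 (g=2, h=0, x=4) runs B1->T, B3->F, B5->T, B7->S, B6->F, B9->T; records B1=T, B3=F, B5=T, B6=F, B7=S, B9=T
run #8 (g=6, h=4, x=1) runs B1->F, B2->F, B3->F, B5->T, B7->S, B6->F, B9->T; records B1=F, B2=F, B3=F, B5=T, B6=F, B7=S, B9=T
run #9 (g=4, h=4, x=4) runs B1->T, B3->F, B5->T, B7->S, B6->F, B9->T; records B1=T, B3=F, B5=T, B6=F, B7=S, B9=T
the full pool covers 14 outcomes: B1=T, B1=F, B2=T, B2=F, B3=T, B3=F, B4=T, B5=T, B6=T, B6=F, B7=S, B7=E, B8=T, B9=T
every size-1 subset falls short of the 14 outcomes (best: 8/14)
every size-2 subset falls short of the 14 outcomes (best: 13/14)
at size 3, {1, 5, 7} reaches all 14 outcomes; every lexicographically earlier size-3 subset fails

Answer: 3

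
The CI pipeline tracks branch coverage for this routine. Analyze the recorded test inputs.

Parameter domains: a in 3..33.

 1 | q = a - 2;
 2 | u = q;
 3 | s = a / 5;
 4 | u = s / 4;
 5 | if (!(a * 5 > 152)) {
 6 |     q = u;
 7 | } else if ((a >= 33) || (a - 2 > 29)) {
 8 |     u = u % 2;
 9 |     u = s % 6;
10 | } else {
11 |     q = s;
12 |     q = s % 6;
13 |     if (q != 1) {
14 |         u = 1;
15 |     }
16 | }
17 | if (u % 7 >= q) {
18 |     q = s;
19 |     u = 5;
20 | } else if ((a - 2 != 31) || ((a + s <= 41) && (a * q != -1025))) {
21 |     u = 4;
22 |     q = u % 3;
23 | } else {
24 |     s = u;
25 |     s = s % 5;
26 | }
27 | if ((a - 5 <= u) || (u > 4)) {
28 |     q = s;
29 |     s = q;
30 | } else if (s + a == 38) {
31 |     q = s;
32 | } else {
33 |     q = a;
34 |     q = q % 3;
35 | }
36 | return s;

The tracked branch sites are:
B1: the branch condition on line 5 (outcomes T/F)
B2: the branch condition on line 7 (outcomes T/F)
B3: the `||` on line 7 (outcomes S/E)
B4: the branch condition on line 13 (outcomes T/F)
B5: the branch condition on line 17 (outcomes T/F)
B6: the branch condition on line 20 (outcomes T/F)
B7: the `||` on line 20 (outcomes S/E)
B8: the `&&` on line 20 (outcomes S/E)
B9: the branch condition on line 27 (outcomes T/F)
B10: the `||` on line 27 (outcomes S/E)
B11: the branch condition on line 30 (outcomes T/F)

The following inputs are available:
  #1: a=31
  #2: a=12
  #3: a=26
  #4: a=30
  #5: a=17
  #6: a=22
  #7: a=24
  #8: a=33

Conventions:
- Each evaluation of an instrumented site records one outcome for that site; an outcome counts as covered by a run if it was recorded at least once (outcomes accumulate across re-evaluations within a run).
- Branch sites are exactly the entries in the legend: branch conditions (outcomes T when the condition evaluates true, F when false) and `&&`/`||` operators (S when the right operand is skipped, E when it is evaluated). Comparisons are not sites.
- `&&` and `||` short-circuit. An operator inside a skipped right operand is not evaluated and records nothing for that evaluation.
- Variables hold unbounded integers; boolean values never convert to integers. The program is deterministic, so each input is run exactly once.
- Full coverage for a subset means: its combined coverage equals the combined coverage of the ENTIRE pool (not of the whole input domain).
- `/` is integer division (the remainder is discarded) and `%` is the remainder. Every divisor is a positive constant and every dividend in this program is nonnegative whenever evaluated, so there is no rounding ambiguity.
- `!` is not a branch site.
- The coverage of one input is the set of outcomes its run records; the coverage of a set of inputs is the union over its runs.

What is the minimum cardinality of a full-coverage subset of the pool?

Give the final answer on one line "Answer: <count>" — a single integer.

input #1 (a=31): events B1->F, B3->E, B2->F, B4->T, B5->T, B10->E, B9->T; covers B1=F, B2=F, B3=E, B4=T, B5=T, B9=T, B10=E
input #2 (a=12): events B1->T, B5->T, B10->E, B9->T; covers B1=T, B5=T, B9=T, B10=E
input #3 (a=26): events B1->T, B5->T, B10->E, B9->T; covers B1=T, B5=T, B9=T, B10=E
input #4 (a=30): events B1->T, B5->T, B10->E, B9->T; covers B1=T, B5=T, B9=T, B10=E
input #5 (a=17): events B1->T, B5->T, B10->E, B9->T; covers B1=T, B5=T, B9=T, B10=E
input #6 (a=22): events B1->T, B5->T, B10->E, B9->T; covers B1=T, B5=T, B9=T, B10=E
input #7 (a=24): events B1->T, B5->T, B10->E, B9->T; covers B1=T, B5=T, B9=T, B10=E
input #8 (a=33): events B1->F, B3->S, B2->T, B5->F, B7->E, B8->E, B6->T, B10->E, B9->F, B11->F; covers B1=F, B2=T, B3=S, B5=F, B6=T, B7=E, B8=E, B9=F, B10=E, B11=F
the full pool covers 16 outcomes: B1=T, B1=F, B2=T, B2=F, B3=S, B3=E, B4=T, B5=T, B5=F, B6=T, B7=E, B8=E, B9=T, B9=F, B10=E, B11=F
size 1 is not enough: best union over all size-1 subsets is 10/16
size 2 is not enough: best union over all size-2 subsets is 15/16
the canonical winner is {1, 2, 8}: size 3, full 16-outcome coverage, earliest index list among size-3 covers

Answer: 3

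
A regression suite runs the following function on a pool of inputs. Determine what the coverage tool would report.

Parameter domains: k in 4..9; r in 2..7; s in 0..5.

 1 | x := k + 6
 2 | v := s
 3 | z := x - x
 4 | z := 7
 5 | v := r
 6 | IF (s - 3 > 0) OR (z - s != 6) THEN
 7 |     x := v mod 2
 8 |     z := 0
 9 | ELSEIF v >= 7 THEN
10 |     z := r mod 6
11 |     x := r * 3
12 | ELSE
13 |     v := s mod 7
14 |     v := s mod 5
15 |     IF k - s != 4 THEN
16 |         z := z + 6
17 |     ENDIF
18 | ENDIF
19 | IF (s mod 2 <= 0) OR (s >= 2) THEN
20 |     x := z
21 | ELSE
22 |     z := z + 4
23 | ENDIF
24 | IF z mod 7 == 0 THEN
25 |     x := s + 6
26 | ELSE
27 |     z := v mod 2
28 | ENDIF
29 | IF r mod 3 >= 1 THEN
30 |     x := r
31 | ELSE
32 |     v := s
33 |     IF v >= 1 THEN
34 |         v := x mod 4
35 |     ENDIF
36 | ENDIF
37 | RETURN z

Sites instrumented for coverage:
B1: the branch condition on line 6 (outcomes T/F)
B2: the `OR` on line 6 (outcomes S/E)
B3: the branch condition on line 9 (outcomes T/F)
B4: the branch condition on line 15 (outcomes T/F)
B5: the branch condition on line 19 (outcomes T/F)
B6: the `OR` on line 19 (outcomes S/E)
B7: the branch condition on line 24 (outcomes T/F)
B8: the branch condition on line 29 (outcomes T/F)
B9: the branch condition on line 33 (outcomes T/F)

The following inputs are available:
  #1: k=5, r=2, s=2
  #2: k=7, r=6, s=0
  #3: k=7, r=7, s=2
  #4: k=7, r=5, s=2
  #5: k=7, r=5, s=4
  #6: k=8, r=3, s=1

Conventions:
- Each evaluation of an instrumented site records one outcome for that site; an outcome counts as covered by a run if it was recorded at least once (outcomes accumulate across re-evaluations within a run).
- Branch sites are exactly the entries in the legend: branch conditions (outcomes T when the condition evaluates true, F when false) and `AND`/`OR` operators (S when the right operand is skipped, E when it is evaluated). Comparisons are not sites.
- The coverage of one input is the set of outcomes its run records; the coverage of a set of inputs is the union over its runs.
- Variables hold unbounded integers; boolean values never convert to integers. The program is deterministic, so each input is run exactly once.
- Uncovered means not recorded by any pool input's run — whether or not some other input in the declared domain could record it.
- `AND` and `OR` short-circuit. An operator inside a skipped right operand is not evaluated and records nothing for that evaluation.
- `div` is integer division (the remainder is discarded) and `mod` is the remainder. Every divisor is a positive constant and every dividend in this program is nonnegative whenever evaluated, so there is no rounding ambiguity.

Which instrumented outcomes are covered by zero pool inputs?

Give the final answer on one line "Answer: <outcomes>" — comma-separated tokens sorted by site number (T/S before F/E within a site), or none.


input #1 (k=5, r=2, s=2): covers B1=T, B2=E, B5=T, B6=S, B7=T, B8=T
input #2 (k=7, r=6, s=0): covers B1=T, B2=E, B5=T, B6=S, B7=T, B8=F, B9=F
input #3 (k=7, r=7, s=2): covers B1=T, B2=E, B5=T, B6=S, B7=T, B8=T
input #4 (k=7, r=5, s=2): covers B1=T, B2=E, B5=T, B6=S, B7=T, B8=T
input #5 (k=7, r=5, s=4): covers B1=T, B2=S, B5=T, B6=S, B7=T, B8=T
input #6 (k=8, r=3, s=1): covers B1=F, B2=E, B3=F, B4=T, B5=F, B6=E, B7=F, B8=F, B9=T
union over the pool: B1=T, B1=F, B2=S, B2=E, B3=F, B4=T, B5=T, B5=F, B6=S, B6=E, B7=T, B7=F, B8=T, B8=F, B9=T, B9=F
uncovered (2 of 18): B3=T, B4=F
Answer: B3=T, B4=F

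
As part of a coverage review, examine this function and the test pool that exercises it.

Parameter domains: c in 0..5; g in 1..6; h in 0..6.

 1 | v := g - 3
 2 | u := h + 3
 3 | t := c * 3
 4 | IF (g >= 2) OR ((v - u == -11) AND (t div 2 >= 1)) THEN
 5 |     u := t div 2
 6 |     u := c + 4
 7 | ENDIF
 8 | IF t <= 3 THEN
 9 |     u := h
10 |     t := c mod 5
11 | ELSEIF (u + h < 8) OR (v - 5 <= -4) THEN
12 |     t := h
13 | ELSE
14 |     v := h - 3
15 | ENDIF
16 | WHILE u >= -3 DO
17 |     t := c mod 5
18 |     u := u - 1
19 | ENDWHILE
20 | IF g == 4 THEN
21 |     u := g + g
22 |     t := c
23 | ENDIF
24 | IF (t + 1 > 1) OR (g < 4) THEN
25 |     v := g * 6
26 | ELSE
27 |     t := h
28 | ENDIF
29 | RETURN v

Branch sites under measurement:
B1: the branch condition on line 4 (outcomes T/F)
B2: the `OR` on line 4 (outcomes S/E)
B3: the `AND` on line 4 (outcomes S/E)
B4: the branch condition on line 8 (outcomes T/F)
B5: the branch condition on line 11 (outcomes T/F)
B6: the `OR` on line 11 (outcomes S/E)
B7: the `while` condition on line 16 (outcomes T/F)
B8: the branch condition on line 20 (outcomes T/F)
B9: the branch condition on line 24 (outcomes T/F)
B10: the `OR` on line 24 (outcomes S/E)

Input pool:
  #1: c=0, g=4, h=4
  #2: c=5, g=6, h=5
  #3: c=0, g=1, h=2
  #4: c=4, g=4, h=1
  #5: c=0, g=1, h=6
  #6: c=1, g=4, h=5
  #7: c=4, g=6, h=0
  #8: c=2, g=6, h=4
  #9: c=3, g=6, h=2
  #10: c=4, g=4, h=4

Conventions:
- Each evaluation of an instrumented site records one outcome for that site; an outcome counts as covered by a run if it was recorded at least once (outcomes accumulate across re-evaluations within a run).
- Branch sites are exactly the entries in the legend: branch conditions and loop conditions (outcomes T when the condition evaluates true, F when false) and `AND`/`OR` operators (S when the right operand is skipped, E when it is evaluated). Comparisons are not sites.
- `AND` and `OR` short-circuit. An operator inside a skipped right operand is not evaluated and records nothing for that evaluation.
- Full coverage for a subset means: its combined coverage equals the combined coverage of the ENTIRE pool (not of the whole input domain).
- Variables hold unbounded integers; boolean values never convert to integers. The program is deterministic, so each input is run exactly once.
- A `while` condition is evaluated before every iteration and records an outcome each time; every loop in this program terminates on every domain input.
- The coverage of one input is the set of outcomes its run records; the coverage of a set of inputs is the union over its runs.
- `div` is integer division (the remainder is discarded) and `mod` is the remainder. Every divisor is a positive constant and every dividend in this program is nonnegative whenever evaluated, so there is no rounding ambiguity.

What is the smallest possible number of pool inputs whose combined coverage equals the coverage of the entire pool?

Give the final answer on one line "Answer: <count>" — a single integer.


input #1, c=0, g=4, h=4: outcomes B1=T, B2=S, B4=T, B7=T, B7=F, B8=T, B9=F, B10=E
input #2, c=5, g=6, h=5: outcomes B1=T, B2=S, B4=F, B5=F, B6=E, B7=T, B7=F, B8=F, B9=F, B10=E
input #3, c=0, g=1, h=2: outcomes B1=F, B2=E, B3=S, B4=T, B7=T, B7=F, B8=F, B9=T, B10=E
input #4, c=4, g=4, h=1: outcomes B1=T, B2=S, B4=F, B5=T, B6=E, B7=T, B7=F, B8=T, B9=T, B10=S
input #5, c=0, g=1, h=6: outcomes B1=F, B2=E, B3=E, B4=T, B7=T, B7=F, B8=F, B9=T, B10=E
input #6, c=1, g=4, h=5: outcomes B1=T, B2=S, B4=T, B7=T, B7=F, B8=T, B9=T, B10=S
input #7, c=4, g=6, h=0: outcomes B1=T, B2=S, B4=F, B5=F, B6=E, B7=T, B7=F, B8=F, B9=T, B10=S
input #8, c=2, g=6, h=4: outcomes B1=T, B2=S, B4=F, B5=F, B6=E, B7=T, B7=F, B8=F, B9=T, B10=S
input #9, c=3, g=6, h=2: outcomes B1=T, B2=S, B4=F, B5=F, B6=E, B7=T, B7=F, B8=F, B9=T, B10=S
input #10, c=4, g=4, h=4: outcomes B1=T, B2=S, B4=F, B5=T, B6=E, B7=T, B7=F, B8=T, B9=T, B10=S
together the pool reaches 19 outcomes: B1=T, B1=F, B2=S, B2=E, B3=S, B3=E, B4=T, B4=F, B5=T, B5=F, B6=E, B7=T, B7=F, B8=T, B8=F, B9=T, B9=F, B10=S, B10=E
no size-1 subset reaches all 19 outcomes (best union: 10/19)
no size-2 subset reaches all 19 outcomes (best union: 16/19)
no size-3 subset reaches all 19 outcomes (best union: 18/19)
inputs {2, 3, 4, 5} (size 4) cover everything; no size-4 subset with a lexicographically smaller index list covers all 19
Answer: 4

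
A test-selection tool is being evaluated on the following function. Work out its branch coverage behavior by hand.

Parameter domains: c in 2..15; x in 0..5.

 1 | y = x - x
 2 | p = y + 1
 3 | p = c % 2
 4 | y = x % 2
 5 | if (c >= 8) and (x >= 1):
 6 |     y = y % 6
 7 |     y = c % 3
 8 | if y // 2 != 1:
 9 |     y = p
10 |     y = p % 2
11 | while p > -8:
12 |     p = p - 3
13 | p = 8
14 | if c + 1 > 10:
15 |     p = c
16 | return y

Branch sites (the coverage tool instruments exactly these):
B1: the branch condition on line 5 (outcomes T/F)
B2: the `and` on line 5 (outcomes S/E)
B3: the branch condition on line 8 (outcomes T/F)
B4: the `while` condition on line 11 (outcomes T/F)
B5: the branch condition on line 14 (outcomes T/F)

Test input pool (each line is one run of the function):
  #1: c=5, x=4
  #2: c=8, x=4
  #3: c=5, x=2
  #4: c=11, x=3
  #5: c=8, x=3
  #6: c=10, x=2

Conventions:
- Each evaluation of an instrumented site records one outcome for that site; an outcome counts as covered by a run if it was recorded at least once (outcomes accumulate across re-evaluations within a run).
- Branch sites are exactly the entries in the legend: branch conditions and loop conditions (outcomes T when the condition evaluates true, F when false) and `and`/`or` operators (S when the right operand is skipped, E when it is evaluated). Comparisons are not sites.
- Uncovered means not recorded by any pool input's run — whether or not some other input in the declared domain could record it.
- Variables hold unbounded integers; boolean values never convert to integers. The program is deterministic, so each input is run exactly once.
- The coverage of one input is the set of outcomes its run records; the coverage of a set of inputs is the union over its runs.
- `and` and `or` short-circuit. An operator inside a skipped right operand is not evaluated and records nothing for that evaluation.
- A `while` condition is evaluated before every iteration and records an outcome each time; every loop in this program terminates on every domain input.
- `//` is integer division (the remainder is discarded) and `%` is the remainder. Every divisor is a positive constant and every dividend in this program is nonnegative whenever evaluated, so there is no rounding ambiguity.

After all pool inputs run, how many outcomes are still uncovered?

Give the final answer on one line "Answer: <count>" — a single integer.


#1 (c=5, x=4) -> B2->S, B1->F, B3->T, B4->T, B4->T, B4->T, B4->F, B5->F; covered: B1=F, B2=S, B3=T, B4=T, B4=F, B5=F
#2 (c=8, x=4) -> B2->E, B1->T, B3->F, B4->T, B4->T, B4->T, B4->F, B5->F; covered: B1=T, B2=E, B3=F, B4=T, B4=F, B5=F
#3 (c=5, x=2) -> B2->S, B1->F, B3->T, B4->T, B4->T, B4->T, B4->F, B5->F; covered: B1=F, B2=S, B3=T, B4=T, B4=F, B5=F
#4 (c=11, x=3) -> B2->E, B1->T, B3->F, B4->T, B4->T, B4->T, B4->F, B5->T; covered: B1=T, B2=E, B3=F, B4=T, B4=F, B5=T
#5 (c=8, x=3) -> B2->E, B1->T, B3->F, B4->T, B4->T, B4->T, B4->F, B5->F; covered: B1=T, B2=E, B3=F, B4=T, B4=F, B5=F
#6 (c=10, x=2) -> B2->E, B1->T, B3->T, B4->T, B4->T, B4->T, B4->F, B5->T; covered: B1=T, B2=E, B3=T, B4=T, B4=F, B5=T
union over the pool: B1=T, B1=F, B2=S, B2=E, B3=T, B3=F, B4=T, B4=F, B5=T, B5=F
uncovered (0 of 10): none
Answer: 0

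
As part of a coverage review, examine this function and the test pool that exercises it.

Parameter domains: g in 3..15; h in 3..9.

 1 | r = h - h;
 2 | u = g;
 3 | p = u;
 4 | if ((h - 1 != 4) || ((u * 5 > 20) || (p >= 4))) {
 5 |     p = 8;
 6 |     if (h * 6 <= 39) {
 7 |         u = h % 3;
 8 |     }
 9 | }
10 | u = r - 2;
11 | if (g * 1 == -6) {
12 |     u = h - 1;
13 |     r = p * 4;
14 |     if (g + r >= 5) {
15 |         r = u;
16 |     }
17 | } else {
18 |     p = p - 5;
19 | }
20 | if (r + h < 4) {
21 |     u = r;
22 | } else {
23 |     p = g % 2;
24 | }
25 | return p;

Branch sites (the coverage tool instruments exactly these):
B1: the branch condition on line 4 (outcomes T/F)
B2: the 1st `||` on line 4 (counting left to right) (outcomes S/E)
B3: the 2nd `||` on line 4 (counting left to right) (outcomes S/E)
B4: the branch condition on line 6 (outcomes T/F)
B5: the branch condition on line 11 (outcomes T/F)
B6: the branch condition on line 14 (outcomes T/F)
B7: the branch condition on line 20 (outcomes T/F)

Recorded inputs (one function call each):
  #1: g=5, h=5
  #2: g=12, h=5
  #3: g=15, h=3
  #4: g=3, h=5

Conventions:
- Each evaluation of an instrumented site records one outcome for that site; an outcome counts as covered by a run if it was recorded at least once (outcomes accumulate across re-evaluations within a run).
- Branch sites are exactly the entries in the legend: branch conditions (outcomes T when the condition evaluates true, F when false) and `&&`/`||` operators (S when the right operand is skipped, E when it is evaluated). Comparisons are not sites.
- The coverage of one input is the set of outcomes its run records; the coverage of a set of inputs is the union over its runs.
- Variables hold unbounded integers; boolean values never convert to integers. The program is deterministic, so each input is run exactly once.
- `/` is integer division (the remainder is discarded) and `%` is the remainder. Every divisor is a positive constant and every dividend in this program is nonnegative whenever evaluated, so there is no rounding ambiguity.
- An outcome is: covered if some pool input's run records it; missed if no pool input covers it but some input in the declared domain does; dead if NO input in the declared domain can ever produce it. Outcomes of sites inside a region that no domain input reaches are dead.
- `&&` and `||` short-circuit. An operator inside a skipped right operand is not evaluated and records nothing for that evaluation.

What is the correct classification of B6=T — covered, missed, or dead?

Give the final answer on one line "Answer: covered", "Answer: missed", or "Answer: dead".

no pool input records B6=T
checking all 91 inputs in the declared domain: B6=T is never recorded -> dead

Answer: dead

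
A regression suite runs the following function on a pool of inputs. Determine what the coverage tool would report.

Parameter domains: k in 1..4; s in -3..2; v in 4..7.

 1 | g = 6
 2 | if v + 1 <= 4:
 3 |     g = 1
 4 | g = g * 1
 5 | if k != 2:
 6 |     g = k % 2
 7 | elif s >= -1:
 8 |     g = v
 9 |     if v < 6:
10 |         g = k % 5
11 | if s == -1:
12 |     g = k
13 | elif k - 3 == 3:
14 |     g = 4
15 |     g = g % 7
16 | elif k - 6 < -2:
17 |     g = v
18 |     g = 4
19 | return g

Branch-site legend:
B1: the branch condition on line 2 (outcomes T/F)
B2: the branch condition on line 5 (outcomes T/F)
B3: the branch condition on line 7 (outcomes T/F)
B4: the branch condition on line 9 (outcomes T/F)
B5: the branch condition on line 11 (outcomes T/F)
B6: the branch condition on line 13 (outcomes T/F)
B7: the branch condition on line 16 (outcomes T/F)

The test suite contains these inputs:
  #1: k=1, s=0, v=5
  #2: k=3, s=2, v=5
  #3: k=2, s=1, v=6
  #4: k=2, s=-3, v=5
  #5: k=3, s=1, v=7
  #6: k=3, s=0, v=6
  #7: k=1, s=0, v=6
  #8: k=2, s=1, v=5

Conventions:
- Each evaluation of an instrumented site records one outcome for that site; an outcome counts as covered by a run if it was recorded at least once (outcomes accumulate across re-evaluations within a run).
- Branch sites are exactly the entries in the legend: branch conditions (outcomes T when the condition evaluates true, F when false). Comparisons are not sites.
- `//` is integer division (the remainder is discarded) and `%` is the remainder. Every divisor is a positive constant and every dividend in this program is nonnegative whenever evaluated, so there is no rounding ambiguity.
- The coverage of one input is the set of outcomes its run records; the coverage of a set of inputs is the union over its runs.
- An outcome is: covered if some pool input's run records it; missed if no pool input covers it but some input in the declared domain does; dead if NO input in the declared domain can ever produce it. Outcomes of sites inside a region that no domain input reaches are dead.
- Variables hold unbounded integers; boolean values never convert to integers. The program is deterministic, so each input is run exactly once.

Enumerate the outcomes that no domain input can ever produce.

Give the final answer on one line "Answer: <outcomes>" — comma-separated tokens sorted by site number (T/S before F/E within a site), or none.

sweeping the full domain (96 inputs) for each outcome:
  B1=T: unreachable across the whole domain -> dead
  B6=T: unreachable across the whole domain -> dead
  reachable outcomes have witnesses, e.g. B1=F (e.g. k=1, s=-3, v=4), B2=T (e.g. k=1, s=-3, v=4), B2=F (e.g. k=2, s=-3, v=4), B3=T (e.g. k=2, s=-1, v=4)

Answer: B1=T, B6=T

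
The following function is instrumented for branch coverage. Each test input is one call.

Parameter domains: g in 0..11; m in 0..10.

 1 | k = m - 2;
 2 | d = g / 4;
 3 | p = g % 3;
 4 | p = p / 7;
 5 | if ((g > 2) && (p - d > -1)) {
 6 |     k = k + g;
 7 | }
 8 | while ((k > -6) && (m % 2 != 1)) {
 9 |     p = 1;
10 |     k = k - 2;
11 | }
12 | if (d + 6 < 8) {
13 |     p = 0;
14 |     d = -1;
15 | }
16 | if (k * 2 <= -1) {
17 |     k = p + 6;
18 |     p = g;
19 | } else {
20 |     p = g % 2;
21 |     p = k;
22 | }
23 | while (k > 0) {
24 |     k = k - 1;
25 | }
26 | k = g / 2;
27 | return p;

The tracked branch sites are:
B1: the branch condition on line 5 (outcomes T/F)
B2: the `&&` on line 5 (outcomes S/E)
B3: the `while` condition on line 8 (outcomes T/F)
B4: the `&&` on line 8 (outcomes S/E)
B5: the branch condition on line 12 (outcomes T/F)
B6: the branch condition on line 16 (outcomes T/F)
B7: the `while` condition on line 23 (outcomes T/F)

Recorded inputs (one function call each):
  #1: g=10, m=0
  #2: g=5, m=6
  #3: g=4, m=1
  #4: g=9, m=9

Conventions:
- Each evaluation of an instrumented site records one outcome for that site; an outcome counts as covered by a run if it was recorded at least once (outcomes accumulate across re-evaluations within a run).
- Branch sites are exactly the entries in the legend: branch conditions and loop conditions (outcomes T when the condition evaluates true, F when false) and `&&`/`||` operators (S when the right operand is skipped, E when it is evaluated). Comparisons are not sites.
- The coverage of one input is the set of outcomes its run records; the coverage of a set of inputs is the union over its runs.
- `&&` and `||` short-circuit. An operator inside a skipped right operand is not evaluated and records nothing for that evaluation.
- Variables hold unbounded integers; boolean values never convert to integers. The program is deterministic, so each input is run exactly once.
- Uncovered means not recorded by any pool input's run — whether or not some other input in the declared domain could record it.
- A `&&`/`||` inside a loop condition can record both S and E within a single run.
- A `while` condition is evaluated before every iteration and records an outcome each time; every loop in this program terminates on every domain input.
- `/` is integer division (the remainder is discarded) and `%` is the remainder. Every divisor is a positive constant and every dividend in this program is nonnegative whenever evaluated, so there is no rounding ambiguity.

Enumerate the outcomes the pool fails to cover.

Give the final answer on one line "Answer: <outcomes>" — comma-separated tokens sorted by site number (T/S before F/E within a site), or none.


run #1 (g=10, m=0) runs B2->E, B1->F, B4->E, B3->T, B4->E, B3->T, B4->S, B3->F, B5->F, B6->T, B7->T, B7->T, B7->T, B7->T, ...; records B1=F, B2=E, B3=T, B3=F, B4=S, B4=E, B5=F, B6=T, B7=T, B7=F
run #2 (g=5, m=6) runs B2->E, B1->F, B4->E, B3->T, B4->E, B3->T, B4->E, B3->T, B4->E, B3->T, B4->E, B3->T, B4->S, B3->F, ...; records B1=F, B2=E, B3=T, B3=F, B4=S, B4=E, B5=T, B6=T, B7=T, B7=F
run #3 (g=4, m=1) runs B2->E, B1->F, B4->E, B3->F, B5->T, B6->T, B7->T, B7->T, B7->T, B7->T, B7->T, B7->T, B7->F; records B1=F, B2=E, B3=F, B4=E, B5=T, B6=T, B7=T, B7=F
run #4 (g=9, m=9) runs B2->E, B1->F, B4->E, B3->F, B5->F, B6->F, B7->T, B7->T, B7->T, B7->T, B7->T, B7->T, B7->T, B7->F; records B1=F, B2=E, B3=F, B4=E, B5=F, B6=F, B7=T, B7=F
union over the pool: B1=F, B2=E, B3=T, B3=F, B4=S, B4=E, B5=T, B5=F, B6=T, B6=F, B7=T, B7=F
uncovered (2 of 14): B1=T, B2=S
Answer: B1=T, B2=S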